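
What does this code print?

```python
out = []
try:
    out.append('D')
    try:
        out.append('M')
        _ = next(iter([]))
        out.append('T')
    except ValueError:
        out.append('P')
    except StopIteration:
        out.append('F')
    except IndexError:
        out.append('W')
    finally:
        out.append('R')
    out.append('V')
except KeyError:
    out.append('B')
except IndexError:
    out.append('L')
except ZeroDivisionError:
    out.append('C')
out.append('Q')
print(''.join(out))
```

Execution trace: 'D' (try body) → 'M' (inner try body) → 'F' (inner except StopIteration) → 'R' (inner finally) → 'V' (try body, no exception) → 'Q' (after the try/except). Output: DMFRVQ

Answer: DMFRVQ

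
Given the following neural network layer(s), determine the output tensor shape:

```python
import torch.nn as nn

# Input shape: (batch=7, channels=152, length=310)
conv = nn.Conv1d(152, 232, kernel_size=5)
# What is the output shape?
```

Input: (7, 152, 310) -> Output: (7, 232, 306)

Answer: (7, 232, 306)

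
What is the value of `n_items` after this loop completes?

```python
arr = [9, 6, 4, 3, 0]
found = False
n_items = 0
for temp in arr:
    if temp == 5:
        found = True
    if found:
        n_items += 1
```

Count elements after first 5 in [9, 6, 4, 3, 0]
`n_items` takes the values: 0

Answer: 0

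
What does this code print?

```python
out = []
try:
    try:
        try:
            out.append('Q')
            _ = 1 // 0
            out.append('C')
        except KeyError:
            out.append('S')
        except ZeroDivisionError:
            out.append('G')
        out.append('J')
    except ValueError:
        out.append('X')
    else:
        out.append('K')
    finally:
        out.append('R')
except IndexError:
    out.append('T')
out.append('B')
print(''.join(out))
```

Execution trace: 'Q' (inner try body) → 'G' (inner except ZeroDivisionError) → 'J' (try body, no exception) → 'K' (else) → 'R' (finally) → 'B' (after the try/except). Output: QGJKRB

Answer: QGJKRB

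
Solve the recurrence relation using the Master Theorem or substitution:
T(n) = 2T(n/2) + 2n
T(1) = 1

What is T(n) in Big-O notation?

By Master Theorem: a=2, b=2, f(n)=2n. Since log_2(2) = 1 and f(n) = Θ(n^1), Case 2 applies. T(n) = O(n log n).

Answer: O(n log n)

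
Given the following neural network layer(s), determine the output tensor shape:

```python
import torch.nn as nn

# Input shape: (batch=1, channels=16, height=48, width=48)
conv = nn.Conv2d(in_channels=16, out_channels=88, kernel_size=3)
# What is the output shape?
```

Input: (1, 16, 48, 48) -> Output: (1, 88, 46, 46)

Answer: (1, 88, 46, 46)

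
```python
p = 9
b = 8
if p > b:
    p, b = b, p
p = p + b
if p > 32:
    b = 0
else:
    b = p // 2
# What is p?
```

Trace:
`p = 9` → p = 9
`b = 8` → b = 8
`if p > b: ...` → p > b is True → p = 8; b = 9
`p = p + b` → p = 17
`if p > 32: ...` → p > 32 is False, take else branch → b = 8
So p = 17

Answer: 17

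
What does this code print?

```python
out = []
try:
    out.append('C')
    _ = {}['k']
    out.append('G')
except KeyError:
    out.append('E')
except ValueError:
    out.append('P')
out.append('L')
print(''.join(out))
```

Execution trace: 'C' (try body) → 'E' (except KeyError) → 'L' (after the try/except). Output: CEL

Answer: CEL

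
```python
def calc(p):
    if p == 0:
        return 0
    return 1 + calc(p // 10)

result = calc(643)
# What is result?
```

Count of digits of 643: 3

Answer: 3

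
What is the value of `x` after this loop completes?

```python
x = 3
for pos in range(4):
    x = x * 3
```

Multiply by 3, 4 times: 3 * 3^4 = 243
`x` takes the values: 3 → 9 → 27 → 81 → 243

Answer: 243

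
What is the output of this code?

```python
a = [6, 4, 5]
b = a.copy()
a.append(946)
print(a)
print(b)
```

Key concept: list.copy() creates independent copy.
Step by step:
`a = [6, 4, 5]` → a = [6, 4, 5]
`b = a.copy()` → b = [6, 4, 5]
`a.append(946)` → a = [6, 4, 5, 946]
`print(a)` → prints [6, 4, 5, 946]
`print(b)` → prints [6, 4, 5]

Answer:
[6, 4, 5, 946]
[6, 4, 5]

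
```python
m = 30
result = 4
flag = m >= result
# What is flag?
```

Trace:
`m = 30` → m = 30
`result = 4` → result = 4
`flag = m >= result` → flag = True
So flag = True

Answer: True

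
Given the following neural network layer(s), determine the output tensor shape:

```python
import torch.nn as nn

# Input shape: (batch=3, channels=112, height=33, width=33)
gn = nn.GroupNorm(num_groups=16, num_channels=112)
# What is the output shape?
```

Input: (3, 112, 33, 33) -> Output: (3, 112, 33, 33)

Answer: (3, 112, 33, 33)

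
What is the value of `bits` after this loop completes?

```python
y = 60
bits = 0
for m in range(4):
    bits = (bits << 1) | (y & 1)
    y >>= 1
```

Reverse lowest 4 bits of 60
`bits` takes the values: 0 → 1 → 3

Answer: 3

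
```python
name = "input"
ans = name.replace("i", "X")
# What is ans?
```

Trace:
`name = "input"` → name = 'input'
`ans = name.replace("i", "X")` → ans = 'Xnput'
So ans = 'Xnput'

Answer: 'Xnput'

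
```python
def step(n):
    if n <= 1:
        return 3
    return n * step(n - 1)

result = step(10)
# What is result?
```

step(10) = 10 * 9 * 8 * 7 * 6 * 5 * 4 * 3 * 2 * 3 = 10886400

Answer: 10886400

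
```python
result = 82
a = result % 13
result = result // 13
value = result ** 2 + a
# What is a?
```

Trace:
`result = 82` → result = 82
`a = result % 13` → a = 4
`result = result // 13` → result = 6
`value = result ** 2 + a` → value = 40
So a = 4

Answer: 4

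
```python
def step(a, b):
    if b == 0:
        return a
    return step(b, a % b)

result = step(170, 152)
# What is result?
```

step(170, 152) -> step(152, 18) -> step(18, 8) -> step(8, 2) -> step(2, 0) -> 2

Answer: 2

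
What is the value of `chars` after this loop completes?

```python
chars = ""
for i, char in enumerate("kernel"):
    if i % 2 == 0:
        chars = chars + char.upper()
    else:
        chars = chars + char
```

Uppercase even positions in 'kernel'
`chars` takes the values: "" → "K" → "Ke" → "KeR" → "KeRn" → "KeRnE" → "KeRnEl"

Answer: "KeRnEl"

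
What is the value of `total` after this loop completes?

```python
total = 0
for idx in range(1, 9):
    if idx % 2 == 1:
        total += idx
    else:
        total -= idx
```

Add odd, subtract even
`total` takes the values: 0 → 1 → -1 → 2 → -2 → 3 → -3 → 4 → -4

Answer: -4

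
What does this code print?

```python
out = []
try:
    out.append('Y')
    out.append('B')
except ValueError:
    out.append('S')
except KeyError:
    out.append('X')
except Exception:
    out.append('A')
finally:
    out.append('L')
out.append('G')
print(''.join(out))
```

Execution trace: 'Y' (try body) → 'B' (try body, no exception) → 'L' (finally) → 'G' (after the try/except). Output: YBLG

Answer: YBLG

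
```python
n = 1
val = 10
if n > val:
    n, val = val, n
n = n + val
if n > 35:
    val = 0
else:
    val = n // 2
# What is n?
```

Trace:
`n = 1` → n = 1
`val = 10` → val = 10
`if n > val: ...` → n > val is False → no variable changes
`n = n + val` → n = 11
`if n > 35: ...` → n > 35 is False, take else branch → val = 5
So n = 11

Answer: 11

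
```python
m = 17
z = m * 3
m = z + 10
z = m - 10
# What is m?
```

Trace:
`m = 17` → m = 17
`z = m * 3` → z = 51
`m = z + 10` → m = 61
`z = m - 10` → z = 51
So m = 61

Answer: 61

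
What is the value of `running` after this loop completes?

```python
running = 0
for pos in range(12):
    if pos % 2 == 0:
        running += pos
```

Sum of even numbers 0 to 11
`running` takes the values: 0 → 2 → 6 → 12 → 20 → 30

Answer: 30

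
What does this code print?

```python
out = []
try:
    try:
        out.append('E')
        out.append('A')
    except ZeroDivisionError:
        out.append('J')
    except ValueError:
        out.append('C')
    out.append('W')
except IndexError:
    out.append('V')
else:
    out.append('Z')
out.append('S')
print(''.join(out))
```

Execution trace: 'E' (inner try body) → 'A' (inner try body, no exception) → 'W' (try body, no exception) → 'Z' (else) → 'S' (after the try/except). Output: EAWZS

Answer: EAWZS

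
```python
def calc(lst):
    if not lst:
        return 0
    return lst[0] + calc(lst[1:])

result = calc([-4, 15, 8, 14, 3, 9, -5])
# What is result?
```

(-4) + 15 + 8 + 14 + 3 + 9 + (-5) + 0 = 40

Answer: 40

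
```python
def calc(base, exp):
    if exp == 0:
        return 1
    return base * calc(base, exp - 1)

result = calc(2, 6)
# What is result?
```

calc(2, 6) = 2 * 2 * 2 * 2 * 2 * 2 = 64

Answer: 64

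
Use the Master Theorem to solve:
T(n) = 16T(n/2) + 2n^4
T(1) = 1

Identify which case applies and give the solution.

a=16, b=2, f(n)=2n^4. log_2(16) = 4. Since c=4 = 4, Case 2 applies: T(n) = Θ(n^log_b(a) · log n) = O(n^4 log n).

Answer: O(n^4 log n) - Case 2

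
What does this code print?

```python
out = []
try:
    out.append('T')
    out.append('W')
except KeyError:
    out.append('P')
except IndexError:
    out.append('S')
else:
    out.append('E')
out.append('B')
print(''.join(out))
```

Execution trace: 'T' (try body) → 'W' (try body, no exception) → 'E' (else) → 'B' (after the try/except). Output: TWEB

Answer: TWEB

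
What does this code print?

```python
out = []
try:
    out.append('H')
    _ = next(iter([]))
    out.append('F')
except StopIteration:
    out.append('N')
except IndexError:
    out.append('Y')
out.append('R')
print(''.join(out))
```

Execution trace: 'H' (try body) → 'N' (except StopIteration) → 'R' (after the try/except). Output: HNR

Answer: HNR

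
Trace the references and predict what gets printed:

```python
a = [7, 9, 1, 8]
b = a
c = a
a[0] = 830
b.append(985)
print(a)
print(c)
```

Key concept: multiple aliases.
Step by step:
`a = [7, 9, 1, 8]` → a = [7, 9, 1, 8]
`b = a` → b = [7, 9, 1, 8] (same object as a)
`c = a` → c = [7, 9, 1, 8] (same object as a, b)
`a[0] = 830` → a = [830, 9, 1, 8] (same object as b, c); b = [830, 9, 1, 8] (same object as a, c); c = [830, 9, 1, 8] (same object as a, b)
`b.append(985)` → a = [830, 9, 1, 8, 985] (same object as b, c); b = [830, 9, 1, 8, 985] (same object as a, c); c = [830, 9, 1, 8, 985] (same object as a, b)
`print(a)` → prints [830, 9, 1, 8, 985]
`print(c)` → prints [830, 9, 1, 8, 985]

Answer:
[830, 9, 1, 8, 985]
[830, 9, 1, 8, 985]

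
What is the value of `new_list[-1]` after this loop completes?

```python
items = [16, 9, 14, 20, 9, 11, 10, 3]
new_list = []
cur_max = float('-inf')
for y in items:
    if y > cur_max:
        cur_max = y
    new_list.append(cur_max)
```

Running max ends at 20
`new_list` takes the values: [] → [16] → [16, 16] → [16, 16, 16] → [16, 16, 16, 20] → [16, 16, 16, 20, 20] → [16, 16, 16, 20, 20, 20] → [16, 16, 16, 20, 20, 20, 20] → [16, 16, 16, 20, 20, 20, 20, 20]
So `new_list[-1]` = 20

Answer: 20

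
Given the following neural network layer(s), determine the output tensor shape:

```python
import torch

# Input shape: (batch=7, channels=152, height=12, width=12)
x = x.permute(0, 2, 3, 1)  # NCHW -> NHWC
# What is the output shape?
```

Input: (7, 152, 12, 12) -> Output: (7, 12, 12, 152)

Answer: (7, 12, 12, 152)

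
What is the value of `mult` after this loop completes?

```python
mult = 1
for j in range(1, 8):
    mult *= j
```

7! = 5040
`mult` takes the values: 1 → 2 → 6 → 24 → 120 → 720 → 5040

Answer: 5040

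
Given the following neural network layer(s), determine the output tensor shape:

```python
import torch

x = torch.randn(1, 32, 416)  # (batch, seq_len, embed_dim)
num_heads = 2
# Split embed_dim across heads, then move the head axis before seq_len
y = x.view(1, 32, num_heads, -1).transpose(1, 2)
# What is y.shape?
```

Input: (1, 32, 416) -> head_dim = 416 // 2 = 208; after view: (1, 32, 2, 208) -> after transpose(1, 2): (1, 2, 32, 208) -> Output: (1, 2, 32, 208)

Answer: (1, 2, 32, 208)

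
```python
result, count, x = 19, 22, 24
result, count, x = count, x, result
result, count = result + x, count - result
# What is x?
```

Trace:
`result, count, x = 19, 22, 24` → result = 19; count = 22; x = 24
`result, count, x = count, x, result` → result = 22; count = 24; x = 19
`result, count = result + x, count - result` → result = 41; count = 2
So x = 19

Answer: 19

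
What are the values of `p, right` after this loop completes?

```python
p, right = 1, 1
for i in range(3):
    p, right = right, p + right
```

Fibonacci: after 3 iterations
`p, right` takes the values: (1, 1) → (1, 2) → (2, 3) → (3, 5)

Answer: 3, 5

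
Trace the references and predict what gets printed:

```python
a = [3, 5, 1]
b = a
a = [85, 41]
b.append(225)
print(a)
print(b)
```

Key concept: rebinding vs mutation: a is rebound to a new list, b still points at the original.
Step by step:
`a = [3, 5, 1]` → a = [3, 5, 1]
`b = a` → b = [3, 5, 1] (same object as a)
`a = [85, 41]` → a = [85, 41]
`b.append(225)` → b = [3, 5, 1, 225]
`print(a)` → prints [85, 41]
`print(b)` → prints [3, 5, 1, 225]

Answer:
[85, 41]
[3, 5, 1, 225]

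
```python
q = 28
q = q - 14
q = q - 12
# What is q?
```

Trace:
`q = 28` → q = 28
`q = q - 14` → q = 14
`q = q - 12` → q = 2
So q = 2

Answer: 2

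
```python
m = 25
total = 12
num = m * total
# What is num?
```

Trace:
`m = 25` → m = 25
`total = 12` → total = 12
`num = m * total` → num = 300
So num = 300

Answer: 300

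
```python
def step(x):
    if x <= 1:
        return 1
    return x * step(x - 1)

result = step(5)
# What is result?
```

step(5) = 5 * 4 * 3 * 2 * 1 = 120

Answer: 120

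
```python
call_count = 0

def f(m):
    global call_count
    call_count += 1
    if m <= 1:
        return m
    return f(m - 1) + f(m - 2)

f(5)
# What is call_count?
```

Calls(m) = 1 + Calls(m-1) + Calls(m-2); Calls(0)=Calls(1)=1. For m=5 this gives 15.

Answer: 15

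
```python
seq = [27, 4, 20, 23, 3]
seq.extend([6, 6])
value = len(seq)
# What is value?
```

Trace:
`seq = [27, 4, 20, 23, 3]` → seq = [27, 4, 20, 23, 3]
`seq.extend([6, 6])` → seq = [27, 4, 20, 23, 3, 6, 6]
`value = len(seq)` → value = 7
So value = 7

Answer: 7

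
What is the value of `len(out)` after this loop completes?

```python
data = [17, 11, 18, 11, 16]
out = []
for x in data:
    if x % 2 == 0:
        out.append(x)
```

Count even numbers in [17, 11, 18, 11, 16]
`out` takes the values: [] → [18] → [18, 16]
So `len(out)` = 2

Answer: 2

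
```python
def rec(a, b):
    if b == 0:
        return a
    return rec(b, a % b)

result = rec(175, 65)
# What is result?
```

rec(175, 65) -> rec(65, 45) -> rec(45, 20) -> rec(20, 5) -> rec(5, 0) -> 5

Answer: 5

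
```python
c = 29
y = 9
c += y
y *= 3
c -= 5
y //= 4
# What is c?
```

Trace:
`c = 29` → c = 29
`y = 9` → y = 9
`c += y` → c = 38
`y *= 3` → y = 27
`c -= 5` → c = 33
`y //= 4` → y = 6
So c = 33

Answer: 33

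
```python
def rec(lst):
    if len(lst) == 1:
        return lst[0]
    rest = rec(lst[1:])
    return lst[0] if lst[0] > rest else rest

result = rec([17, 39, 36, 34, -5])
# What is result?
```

Recursive max over [17, 39, 36, 34, -5] = 39

Answer: 39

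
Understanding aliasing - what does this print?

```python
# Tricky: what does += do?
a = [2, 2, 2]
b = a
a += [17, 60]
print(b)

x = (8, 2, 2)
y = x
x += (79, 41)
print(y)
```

Key concept: += behavior differs for mutable vs immutable.
Step by step:
`a = [2, 2, 2]` → a = [2, 2, 2]
`b = a` → b = [2, 2, 2] (same object as a)
`a += [17, 60]` → a = [2, 2, 2, 17, 60] (same object as b); b = [2, 2, 2, 17, 60] (same object as a)
`print(b)` → prints [2, 2, 2, 17, 60]
`x = (8, 2, 2)` → x = (8, 2, 2)
`y = x` → y = (8, 2, 2)
`x += (79, 41)` → x = (8, 2, 2, 79, 41)
`print(y)` → prints (8, 2, 2)

Answer:
[2, 2, 2, 17, 60]
(8, 2, 2)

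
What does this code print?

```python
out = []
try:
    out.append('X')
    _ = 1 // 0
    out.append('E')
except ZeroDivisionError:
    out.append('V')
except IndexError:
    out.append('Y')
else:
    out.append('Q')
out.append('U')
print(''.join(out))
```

Execution trace: 'X' (try body) → 'V' (except ZeroDivisionError) → 'U' (after the try/except). Output: XVU

Answer: XVU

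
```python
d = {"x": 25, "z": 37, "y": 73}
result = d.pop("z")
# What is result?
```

Trace:
`d = {"x": 25, "z": 37, "y": 73}` → d = {'x': 25, 'z': 37, 'y': 73}
`result = d.pop("z")` → d = {'x': 25, 'y': 73}; result = 37
So result = 37

Answer: 37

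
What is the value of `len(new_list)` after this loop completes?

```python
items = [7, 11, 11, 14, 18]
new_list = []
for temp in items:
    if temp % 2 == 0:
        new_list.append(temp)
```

Count even numbers in [7, 11, 11, 14, 18]
`new_list` takes the values: [] → [14] → [14, 18]
So `len(new_list)` = 2

Answer: 2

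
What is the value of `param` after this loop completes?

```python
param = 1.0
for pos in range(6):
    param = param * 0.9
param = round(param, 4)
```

Exponential decay: 1.0 * 0.9^6
`param` takes the values: 1.0 → 0.9 → 0.81 → 0.729 → 0.6561 → 0.59049 → 0.531441 → 0.5314

Answer: 0.5314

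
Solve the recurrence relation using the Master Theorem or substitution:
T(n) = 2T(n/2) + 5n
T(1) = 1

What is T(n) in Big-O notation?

By Master Theorem: a=2, b=2, f(n)=5n. Since log_2(2) = 1 and f(n) = Θ(n^1), Case 2 applies. T(n) = O(n log n).

Answer: O(n log n)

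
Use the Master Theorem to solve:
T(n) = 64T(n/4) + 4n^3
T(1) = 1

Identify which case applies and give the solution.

a=64, b=4, f(n)=4n^3. log_4(64) = 3. Since c=3 = 3, Case 2 applies: T(n) = Θ(n^log_b(a) · log n) = O(n^3 log n).

Answer: O(n^3 log n) - Case 2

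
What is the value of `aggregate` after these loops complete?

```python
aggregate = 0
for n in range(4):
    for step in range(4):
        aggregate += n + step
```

Sum of all n+step for n,step in 4x4
`aggregate` takes the values: 0 → 1 → 3 → 6 → 7 → 9 → 12 → 16 → 18 → 21 → 25 → 30 → 33 → 37 → 42 → 48

Answer: 48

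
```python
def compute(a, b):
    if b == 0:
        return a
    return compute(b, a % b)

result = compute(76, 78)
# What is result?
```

compute(76, 78) -> compute(78, 76) -> compute(76, 2) -> compute(2, 0) -> 2

Answer: 2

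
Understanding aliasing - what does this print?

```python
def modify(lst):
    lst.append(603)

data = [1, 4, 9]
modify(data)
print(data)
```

Key concept: function modifies passed list.
Step by step:
`data = [1, 4, 9]` → data = [1, 4, 9]
`modify(data)` → data = [1, 4, 9, 603]
`print(data)` → prints [1, 4, 9, 603]

Answer: [1, 4, 9, 603]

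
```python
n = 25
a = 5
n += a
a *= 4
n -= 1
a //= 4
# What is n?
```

Trace:
`n = 25` → n = 25
`a = 5` → a = 5
`n += a` → n = 30
`a *= 4` → a = 20
`n -= 1` → n = 29
`a //= 4` → a = 5
So n = 29

Answer: 29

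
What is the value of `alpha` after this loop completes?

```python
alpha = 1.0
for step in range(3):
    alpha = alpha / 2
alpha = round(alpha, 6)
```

Halving LR 3 times: 1 / 2^3
`alpha` takes the values: 1.0 → 0.5 → 0.25 → 0.125

Answer: 0.125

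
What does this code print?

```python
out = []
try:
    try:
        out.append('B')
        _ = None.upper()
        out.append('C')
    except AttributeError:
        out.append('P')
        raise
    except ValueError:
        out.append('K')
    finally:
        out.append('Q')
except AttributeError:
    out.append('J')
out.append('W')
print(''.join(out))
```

Execution trace: 'B' (inner try body) → 'P' (inner except AttributeError) → 'Q' (inner finally) → 'J' (outer except AttributeError) → 'W' (after the try/except). Output: BPQJW

Answer: BPQJW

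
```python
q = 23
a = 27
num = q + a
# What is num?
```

Trace:
`q = 23` → q = 23
`a = 27` → a = 27
`num = q + a` → num = 50
So num = 50

Answer: 50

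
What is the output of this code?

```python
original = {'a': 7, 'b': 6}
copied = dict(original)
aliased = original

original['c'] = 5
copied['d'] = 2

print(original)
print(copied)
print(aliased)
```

Key concept: dict() creates copy, assignment creates alias.
Step by step:
`original = {'a': 7, 'b': 6}` → original = {'a': 7, 'b': 6}
`copied = dict(original)` → copied = {'a': 7, 'b': 6}
`aliased = original` → aliased = {'a': 7, 'b': 6} (same object as original)
`original['c'] = 5` → original = {'a': 7, 'b': 6, 'c': 5} (same object as aliased); aliased = {'a': 7, 'b': 6, 'c': 5} (same object as original)
`copied['d'] = 2` → copied = {'a': 7, 'b': 6, 'd': 2}
`print(original)` → prints {'a': 7, 'b': 6, 'c': 5}
`print(copied)` → prints {'a': 7, 'b': 6, 'd': 2}
`print(aliased)` → prints {'a': 7, 'b': 6, 'c': 5}

Answer:
{'a': 7, 'b': 6, 'c': 5}
{'a': 7, 'b': 6, 'd': 2}
{'a': 7, 'b': 6, 'c': 5}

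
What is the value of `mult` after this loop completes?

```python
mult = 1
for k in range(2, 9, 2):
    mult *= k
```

Product of even numbers 2 to 8
`mult` takes the values: 1 → 2 → 8 → 48 → 384

Answer: 384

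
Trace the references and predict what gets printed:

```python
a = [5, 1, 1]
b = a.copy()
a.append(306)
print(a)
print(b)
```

Key concept: list.copy() creates independent copy.
Step by step:
`a = [5, 1, 1]` → a = [5, 1, 1]
`b = a.copy()` → b = [5, 1, 1]
`a.append(306)` → a = [5, 1, 1, 306]
`print(a)` → prints [5, 1, 1, 306]
`print(b)` → prints [5, 1, 1]

Answer:
[5, 1, 1, 306]
[5, 1, 1]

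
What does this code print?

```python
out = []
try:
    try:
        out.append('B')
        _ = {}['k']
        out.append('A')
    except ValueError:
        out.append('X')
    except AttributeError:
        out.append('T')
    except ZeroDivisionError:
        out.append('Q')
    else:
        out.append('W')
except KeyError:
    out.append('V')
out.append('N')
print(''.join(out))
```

Execution trace: 'B' (try body) → 'V' (outer except KeyError) → 'N' (after the try/except). Output: BVN

Answer: BVN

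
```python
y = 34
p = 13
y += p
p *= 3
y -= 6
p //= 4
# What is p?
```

Trace:
`y = 34` → y = 34
`p = 13` → p = 13
`y += p` → y = 47
`p *= 3` → p = 39
`y -= 6` → y = 41
`p //= 4` → p = 9
So p = 9

Answer: 9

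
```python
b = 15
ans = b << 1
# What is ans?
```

Trace:
`b = 15` → b = 15
`ans = b << 1` → ans = 30
So ans = 30

Answer: 30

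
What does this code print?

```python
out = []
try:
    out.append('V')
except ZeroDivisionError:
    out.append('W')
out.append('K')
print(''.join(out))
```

Execution trace: 'V' (try body, no exception) → 'K' (after the try/except). Output: VK

Answer: VK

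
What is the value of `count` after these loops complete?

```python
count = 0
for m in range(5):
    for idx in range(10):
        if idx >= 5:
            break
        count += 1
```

Inner breaks at 5, outer runs 5 times
`count` takes the values: 0 → 1 → 2 → 3 → 4 → 5 → 6 → 7 → 8 → 9 → 10 → 11 → 12 → 13 → 14 → 15 → 16 → 17 → 18 → 19 → 20 → 21 → 22 → 23 → 24 → 25

Answer: 25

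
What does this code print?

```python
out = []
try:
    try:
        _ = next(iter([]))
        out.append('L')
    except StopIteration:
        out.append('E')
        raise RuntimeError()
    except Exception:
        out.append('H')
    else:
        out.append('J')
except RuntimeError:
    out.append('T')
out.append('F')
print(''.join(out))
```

Execution trace: 'E' (inner except StopIteration) → 'T' (outer except RuntimeError) → 'F' (after the try/except). Output: ETF

Answer: ETF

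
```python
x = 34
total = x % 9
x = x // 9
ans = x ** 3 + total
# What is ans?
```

Trace:
`x = 34` → x = 34
`total = x % 9` → total = 7
`x = x // 9` → x = 3
`ans = x ** 3 + total` → ans = 34
So ans = 34

Answer: 34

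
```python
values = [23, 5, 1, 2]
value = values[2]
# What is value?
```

Trace:
`values = [23, 5, 1, 2]` → values = [23, 5, 1, 2]
`value = values[2]` → value = 1
So value = 1

Answer: 1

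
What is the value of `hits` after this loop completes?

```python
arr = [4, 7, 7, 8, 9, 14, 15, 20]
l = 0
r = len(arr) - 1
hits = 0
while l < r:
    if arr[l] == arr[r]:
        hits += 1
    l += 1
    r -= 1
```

Count matching pairs from ends
`hits` takes the values: 0

Answer: 0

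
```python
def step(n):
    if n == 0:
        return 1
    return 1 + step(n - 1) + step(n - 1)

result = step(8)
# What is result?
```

step(n) = 1 + 2·step(n-1), step(0)=1. Closed form: (1+1)·2^8 - 1 = 511.

Answer: 511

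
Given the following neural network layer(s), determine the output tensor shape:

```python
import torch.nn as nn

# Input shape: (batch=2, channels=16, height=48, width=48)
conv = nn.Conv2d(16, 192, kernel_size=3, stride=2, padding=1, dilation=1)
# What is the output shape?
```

Input: (2, 16, 48, 48) -> Output: (2, 192, 24, 24)

Answer: (2, 192, 24, 24)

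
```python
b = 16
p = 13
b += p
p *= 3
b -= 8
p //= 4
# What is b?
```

Trace:
`b = 16` → b = 16
`p = 13` → p = 13
`b += p` → b = 29
`p *= 3` → p = 39
`b -= 8` → b = 21
`p //= 4` → p = 9
So b = 21

Answer: 21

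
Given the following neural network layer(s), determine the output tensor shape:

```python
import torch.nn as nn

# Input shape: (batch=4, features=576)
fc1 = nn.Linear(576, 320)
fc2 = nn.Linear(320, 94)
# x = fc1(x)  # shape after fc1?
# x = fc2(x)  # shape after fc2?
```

Input: (4, 576) -> after fc1: (4, 320) -> Output: (4, 94)

Answer: (4, 94)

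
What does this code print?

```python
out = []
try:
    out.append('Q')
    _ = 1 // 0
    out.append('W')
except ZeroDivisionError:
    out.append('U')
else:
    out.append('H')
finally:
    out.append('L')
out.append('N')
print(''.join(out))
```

Execution trace: 'Q' (try body) → 'U' (except ZeroDivisionError) → 'L' (finally) → 'N' (after the try/except). Output: QULN

Answer: QULN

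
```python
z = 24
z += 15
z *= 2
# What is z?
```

Trace:
`z = 24` → z = 24
`z += 15` → z = 39
`z *= 2` → z = 78
So z = 78

Answer: 78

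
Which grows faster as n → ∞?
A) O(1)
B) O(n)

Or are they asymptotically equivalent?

O(1) vs O(n): Higher order terms dominate.

Answer: B) O(n) grows faster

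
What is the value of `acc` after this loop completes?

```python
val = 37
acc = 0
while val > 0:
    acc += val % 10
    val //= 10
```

Sum digits of 37
`acc` takes the values: 0 → 7 → 10

Answer: 10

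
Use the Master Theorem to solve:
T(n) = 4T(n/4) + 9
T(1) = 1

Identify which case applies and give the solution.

a=4, b=4, f(n)=9. log_4(4) = 1. Since c=0 < 1, Case 1 applies: T(n) = Θ(n^log_b(a)) = O(n).

Answer: O(n) - Case 1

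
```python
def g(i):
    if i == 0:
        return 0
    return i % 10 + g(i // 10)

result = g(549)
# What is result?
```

Sum of digits of 549: 9 + 4 + 5 = 18

Answer: 18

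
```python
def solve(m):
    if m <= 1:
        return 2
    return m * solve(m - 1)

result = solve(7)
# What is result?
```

solve(7) = 7 * 6 * 5 * 4 * 3 * 2 * 2 = 10080

Answer: 10080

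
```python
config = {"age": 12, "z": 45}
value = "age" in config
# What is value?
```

Trace:
`config = {"age": 12, "z": 45}` → config = {'age': 12, 'z': 45}
`value = "age" in config` → value = True
So value = True

Answer: True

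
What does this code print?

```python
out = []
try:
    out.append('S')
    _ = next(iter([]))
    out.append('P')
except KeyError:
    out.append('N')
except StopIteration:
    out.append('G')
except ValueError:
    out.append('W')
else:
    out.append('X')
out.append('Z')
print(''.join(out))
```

Execution trace: 'S' (try body) → 'G' (except StopIteration) → 'Z' (after the try/except). Output: SGZ

Answer: SGZ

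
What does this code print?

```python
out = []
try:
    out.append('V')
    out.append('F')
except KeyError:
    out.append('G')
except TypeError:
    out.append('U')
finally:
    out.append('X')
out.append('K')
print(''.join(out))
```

Execution trace: 'V' (try body) → 'F' (try body, no exception) → 'X' (finally) → 'K' (after the try/except). Output: VFXK

Answer: VFXK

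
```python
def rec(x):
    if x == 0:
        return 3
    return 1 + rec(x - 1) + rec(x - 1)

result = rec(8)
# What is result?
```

rec(x) = 1 + 2·rec(x-1), rec(0)=3. Closed form: (3+1)·2^8 - 1 = 1023.

Answer: 1023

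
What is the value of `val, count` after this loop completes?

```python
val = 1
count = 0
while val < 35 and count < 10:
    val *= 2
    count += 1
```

Double until >= 35 or 10 iterations
`val, count` takes the values: (1, 0) → (2, 0) → (2, 1) → (4, 1) → (4, 2) → (8, 2) → (8, 3) → (16, 3) → (16, 4) → (32, 4) → (32, 5) → (64, 5) → (64, 6)

Answer: 64, 6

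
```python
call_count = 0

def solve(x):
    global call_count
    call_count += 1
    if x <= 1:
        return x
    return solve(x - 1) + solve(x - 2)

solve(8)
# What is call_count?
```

Calls(x) = 1 + Calls(x-1) + Calls(x-2); Calls(0)=Calls(1)=1. For x=8 this gives 67.

Answer: 67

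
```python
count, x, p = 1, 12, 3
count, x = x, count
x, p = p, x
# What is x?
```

Trace:
`count, x, p = 1, 12, 3` → count = 1; x = 12; p = 3
`count, x = x, count` → count = 12; x = 1
`x, p = p, x` → x = 3; p = 1
So x = 3

Answer: 3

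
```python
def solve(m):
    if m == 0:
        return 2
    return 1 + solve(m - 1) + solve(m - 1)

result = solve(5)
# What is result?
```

solve(m) = 1 + 2·solve(m-1), solve(0)=2. Closed form: (2+1)·2^5 - 1 = 95.

Answer: 95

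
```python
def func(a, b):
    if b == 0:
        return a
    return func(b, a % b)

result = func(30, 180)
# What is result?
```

func(30, 180) -> func(180, 30) -> func(30, 0) -> 30

Answer: 30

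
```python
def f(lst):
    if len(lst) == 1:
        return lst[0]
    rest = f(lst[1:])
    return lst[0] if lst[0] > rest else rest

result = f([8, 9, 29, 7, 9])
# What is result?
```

Recursive max over [8, 9, 29, 7, 9] = 29

Answer: 29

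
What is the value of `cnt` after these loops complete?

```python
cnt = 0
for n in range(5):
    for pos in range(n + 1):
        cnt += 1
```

Triangle: 1 + 2 + ... + 5
`cnt` takes the values: 0 → 1 → 2 → 3 → 4 → 5 → 6 → 7 → 8 → 9 → 10 → 11 → 12 → 13 → 14 → 15

Answer: 15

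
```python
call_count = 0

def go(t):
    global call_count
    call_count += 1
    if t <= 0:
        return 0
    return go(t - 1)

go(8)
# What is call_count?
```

Linear recursion stepping by 1: 9 calls from t=8 down to ≤0.

Answer: 9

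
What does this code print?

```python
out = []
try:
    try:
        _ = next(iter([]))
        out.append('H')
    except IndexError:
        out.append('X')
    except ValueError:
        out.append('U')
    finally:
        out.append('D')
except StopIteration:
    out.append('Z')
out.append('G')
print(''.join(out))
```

Execution trace: 'D' (inner finally) → 'Z' (outer except StopIteration) → 'G' (after the try/except). Output: DZG

Answer: DZG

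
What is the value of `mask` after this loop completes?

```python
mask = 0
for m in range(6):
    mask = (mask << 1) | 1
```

Build 6 consecutive 1-bits: 0b111111
`mask` takes the values: 0 → 1 → 3 → 7 → 15 → 31 → 63

Answer: 63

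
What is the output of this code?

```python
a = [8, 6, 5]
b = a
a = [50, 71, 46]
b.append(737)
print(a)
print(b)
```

Key concept: rebinding vs mutation: a is rebound to a new list, b still points at the original.
Step by step:
`a = [8, 6, 5]` → a = [8, 6, 5]
`b = a` → b = [8, 6, 5] (same object as a)
`a = [50, 71, 46]` → a = [50, 71, 46]
`b.append(737)` → b = [8, 6, 5, 737]
`print(a)` → prints [50, 71, 46]
`print(b)` → prints [8, 6, 5, 737]

Answer:
[50, 71, 46]
[8, 6, 5, 737]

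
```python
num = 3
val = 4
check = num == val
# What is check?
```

Trace:
`num = 3` → num = 3
`val = 4` → val = 4
`check = num == val` → check = False
So check = False

Answer: False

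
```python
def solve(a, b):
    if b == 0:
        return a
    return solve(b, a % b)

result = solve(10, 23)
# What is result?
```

solve(10, 23) -> solve(23, 10) -> solve(10, 3) -> solve(3, 1) -> solve(1, 0) -> 1

Answer: 1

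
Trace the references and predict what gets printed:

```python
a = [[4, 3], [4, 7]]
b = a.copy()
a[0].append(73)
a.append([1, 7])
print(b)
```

Key concept: shallow copy with nested lists.
Step by step:
`a = [[4, 3], [4, 7]]` → a = [[4, 3], [4, 7]]
`b = a.copy()` → b = [[4, 3], [4, 7]]
`a[0].append(73)` → a = [[4, 3, 73], [4, 7]]; b = [[4, 3, 73], [4, 7]]
`a.append([1, 7])` → a = [[4, 3, 73], [4, 7], [1, 7]]
`print(b)` → prints [[4, 3, 73], [4, 7]]

Answer: [[4, 3, 73], [4, 7]]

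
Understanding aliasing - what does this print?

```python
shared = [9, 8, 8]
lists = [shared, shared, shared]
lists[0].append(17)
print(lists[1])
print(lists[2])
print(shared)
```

Key concept: list of same reference.
Step by step:
`shared = [9, 8, 8]` → shared = [9, 8, 8]
`lists = [shared, shared, shared]` → lists = [[9, 8, 8], [9, 8, 8], [9, 8, 8]]
`lists[0].append(17)` → shared = [9, 8, 8, 17]; lists = [[9, 8, 8, 17], [9, 8, 8, 17], [9, 8, 8, 17]]
`print(lists[1])` → prints [9, 8, 8, 17]
`print(lists[2])` → prints [9, 8, 8, 17]
`print(shared)` → prints [9, 8, 8, 17]

Answer:
[9, 8, 8, 17]
[9, 8, 8, 17]
[9, 8, 8, 17]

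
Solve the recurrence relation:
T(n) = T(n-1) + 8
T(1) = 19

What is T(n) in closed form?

Unrolling: T(n) = T(1) + 8·(n-1) = 19 + 8(n-1) = 8n + 11.

Answer: T(n) = 8n + 11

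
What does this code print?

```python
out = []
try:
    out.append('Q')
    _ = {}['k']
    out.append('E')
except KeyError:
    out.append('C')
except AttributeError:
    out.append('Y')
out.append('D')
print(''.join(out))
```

Execution trace: 'Q' (try body) → 'C' (except KeyError) → 'D' (after the try/except). Output: QCD

Answer: QCD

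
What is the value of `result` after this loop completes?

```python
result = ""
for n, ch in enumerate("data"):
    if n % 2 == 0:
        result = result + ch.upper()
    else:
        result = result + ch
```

Uppercase even positions in 'data'
`result` takes the values: "" → "D" → "Da" → "DaT" → "DaTa"

Answer: "DaTa"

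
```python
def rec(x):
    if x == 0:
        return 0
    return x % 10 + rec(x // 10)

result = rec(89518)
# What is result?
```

Sum of digits of 89518: 8 + 1 + 5 + 9 + 8 = 31

Answer: 31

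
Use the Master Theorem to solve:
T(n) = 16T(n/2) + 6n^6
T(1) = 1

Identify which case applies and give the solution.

a=16, b=2, f(n)=6n^6. log_2(16) = 4. Since c=6 > 4 and the regularity condition holds (16(n/2)^6 = (16/2^6)n^6 with 16/2^6 < 1), Case 3 applies: T(n) = Θ(f(n)) = O(n^6).

Answer: O(n^6) - Case 3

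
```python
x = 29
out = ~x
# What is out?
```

Trace:
`x = 29` → x = 29
`out = ~x` → out = -30
So out = -30

Answer: -30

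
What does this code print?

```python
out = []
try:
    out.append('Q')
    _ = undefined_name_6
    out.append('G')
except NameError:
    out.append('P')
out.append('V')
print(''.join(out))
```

Execution trace: 'Q' (try body) → 'P' (except NameError) → 'V' (after the try/except). Output: QPV

Answer: QPV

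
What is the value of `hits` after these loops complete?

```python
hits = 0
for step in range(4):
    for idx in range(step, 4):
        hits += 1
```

Upper triangle: 4 + 3 + ... + 1
`hits` takes the values: 0 → 1 → 2 → 3 → 4 → 5 → 6 → 7 → 8 → 9 → 10

Answer: 10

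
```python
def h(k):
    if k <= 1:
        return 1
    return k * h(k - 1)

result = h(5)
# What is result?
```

h(5) = 5 * 4 * 3 * 2 * 1 = 120

Answer: 120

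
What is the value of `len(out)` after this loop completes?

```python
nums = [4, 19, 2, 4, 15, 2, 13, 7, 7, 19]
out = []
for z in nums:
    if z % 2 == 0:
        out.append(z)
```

Count even numbers in [4, 19, 2, 4, 15, 2, 13, 7, 7, 19]
`out` takes the values: [] → [4] → [4, 2] → [4, 2, 4] → [4, 2, 4, 2]
So `len(out)` = 4

Answer: 4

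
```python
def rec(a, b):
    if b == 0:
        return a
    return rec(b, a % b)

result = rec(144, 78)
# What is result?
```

rec(144, 78) -> rec(78, 66) -> rec(66, 12) -> rec(12, 6) -> rec(6, 0) -> 6

Answer: 6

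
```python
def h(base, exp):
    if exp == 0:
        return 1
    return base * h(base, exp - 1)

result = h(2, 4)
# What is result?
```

h(2, 4) = 2 * 2 * 2 * 2 = 16

Answer: 16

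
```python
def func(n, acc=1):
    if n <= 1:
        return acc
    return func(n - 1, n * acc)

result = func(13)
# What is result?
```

Accumulator trace (n, acc): (13, 1) -> (12, 13) -> (11, 156) -> (10, 1716) -> (9, 17160) -> (8, 154440) -> (7, 1235520) -> (6, 8648640) -> (5, 51891840) -> (4, 259459200) -> (3, 1037836800) -> (2, 3113510400) -> (1, 6227020800) -> return 6227020800

Answer: 6227020800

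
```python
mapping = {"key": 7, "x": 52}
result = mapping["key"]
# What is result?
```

Trace:
`mapping = {"key": 7, "x": 52}` → mapping = {'key': 7, 'x': 52}
`result = mapping["key"]` → result = 7
So result = 7

Answer: 7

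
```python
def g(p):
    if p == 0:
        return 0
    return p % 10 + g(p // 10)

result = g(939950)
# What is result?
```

Sum of digits of 939950: 0 + 5 + 9 + 9 + 3 + 9 = 35

Answer: 35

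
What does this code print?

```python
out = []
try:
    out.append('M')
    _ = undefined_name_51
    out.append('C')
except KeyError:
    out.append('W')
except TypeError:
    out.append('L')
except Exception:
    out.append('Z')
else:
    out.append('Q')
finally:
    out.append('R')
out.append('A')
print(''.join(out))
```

Execution trace: 'M' (try body) → 'Z' (except Exception) → 'R' (finally) → 'A' (after the try/except). Output: MZRA

Answer: MZRA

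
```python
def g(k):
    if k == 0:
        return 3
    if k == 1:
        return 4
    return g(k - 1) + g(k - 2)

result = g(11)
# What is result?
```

Build up from base cases: g(0)=3, g(1)=4, g(2)=7, g(3)=11, g(4)=18, g(5)=29, g(6)=47, ..., g(11)=521

Answer: 521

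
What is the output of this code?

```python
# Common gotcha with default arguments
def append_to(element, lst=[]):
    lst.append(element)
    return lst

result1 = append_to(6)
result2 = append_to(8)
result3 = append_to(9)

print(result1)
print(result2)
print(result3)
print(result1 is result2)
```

Key concept: mutable default argument gotcha.
Step by step:
`result1 = append_to(6)` → result1 = [6]
`result2 = append_to(8)` → result1 = [6, 8] (same object as result2); result2 = [6, 8] (same object as result1)
`result3 = append_to(9)` → result1 = [6, 8, 9] (same object as result2, result3); result2 = [6, 8, 9] (same object as result1, result3); result3 = [6, 8, 9] (same object as result1, result2)
`print(result1)` → prints [6, 8, 9]
`print(result2)` → prints [6, 8, 9]
`print(result3)` → prints [6, 8, 9]
`print(result1 is result2)` → prints True

Answer:
[6, 8, 9]
[6, 8, 9]
[6, 8, 9]
True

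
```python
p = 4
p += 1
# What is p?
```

Trace:
`p = 4` → p = 4
`p += 1` → p = 5
So p = 5

Answer: 5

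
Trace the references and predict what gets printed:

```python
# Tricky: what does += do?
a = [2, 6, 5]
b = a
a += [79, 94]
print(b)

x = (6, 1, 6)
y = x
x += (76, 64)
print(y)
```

Key concept: += behavior differs for mutable vs immutable.
Step by step:
`a = [2, 6, 5]` → a = [2, 6, 5]
`b = a` → b = [2, 6, 5] (same object as a)
`a += [79, 94]` → a = [2, 6, 5, 79, 94] (same object as b); b = [2, 6, 5, 79, 94] (same object as a)
`print(b)` → prints [2, 6, 5, 79, 94]
`x = (6, 1, 6)` → x = (6, 1, 6)
`y = x` → y = (6, 1, 6)
`x += (76, 64)` → x = (6, 1, 6, 76, 64)
`print(y)` → prints (6, 1, 6)

Answer:
[2, 6, 5, 79, 94]
(6, 1, 6)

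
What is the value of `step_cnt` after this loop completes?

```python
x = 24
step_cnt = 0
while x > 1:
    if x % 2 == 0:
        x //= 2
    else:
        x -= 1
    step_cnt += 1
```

Steps to reduce 24 to 1
`step_cnt` takes the values: 0 → 1 → 2 → 3 → 4 → 5

Answer: 5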